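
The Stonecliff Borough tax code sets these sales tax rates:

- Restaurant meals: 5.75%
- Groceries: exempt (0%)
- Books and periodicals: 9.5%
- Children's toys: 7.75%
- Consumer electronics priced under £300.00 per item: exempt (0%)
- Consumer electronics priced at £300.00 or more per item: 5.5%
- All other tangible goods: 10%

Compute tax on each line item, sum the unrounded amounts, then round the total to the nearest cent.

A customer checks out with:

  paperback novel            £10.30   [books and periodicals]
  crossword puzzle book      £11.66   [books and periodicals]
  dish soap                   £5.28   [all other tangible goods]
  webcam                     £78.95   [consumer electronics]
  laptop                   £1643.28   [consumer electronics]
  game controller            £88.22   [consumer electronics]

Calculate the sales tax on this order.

£92.99

Paperback novel £10.30: books and periodicals → 9.5% → £0.9785
Crossword puzzle book £11.66: books and periodicals → 9.5% → £1.1077
Dish soap £5.28: all other tangible goods → 10% → £0.528
Webcam £78.95: consumer electronics, under £300.00 → 0% → £0.00
Laptop £1643.28: consumer electronics, £300.00 or more → 5.5% → £90.3804
Game controller £88.22: consumer electronics, under £300.00 → 0% → £0.00
Unrounded tax sum = £92.9946 → £92.99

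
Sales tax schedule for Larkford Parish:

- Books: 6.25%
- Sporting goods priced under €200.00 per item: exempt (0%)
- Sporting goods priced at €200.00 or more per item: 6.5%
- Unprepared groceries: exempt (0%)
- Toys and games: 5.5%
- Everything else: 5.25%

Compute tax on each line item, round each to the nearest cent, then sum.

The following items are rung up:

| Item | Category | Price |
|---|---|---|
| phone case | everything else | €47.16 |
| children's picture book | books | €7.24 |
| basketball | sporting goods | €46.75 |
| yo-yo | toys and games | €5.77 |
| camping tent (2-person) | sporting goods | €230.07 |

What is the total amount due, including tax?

Phone case €47.16: everything else → 5.25% → €2.48
Children's picture book €7.24: books → 6.25% → €0.45
Basketball €46.75: sporting goods, under €200.00 → 0% → €0.00
Yo-yo €5.77: toys and games → 5.5% → €0.32
Camping tent (2-person) €230.07: sporting goods, €200.00 or more → 6.5% → €14.95
Subtotal = €336.99; tax = €18.20; total due = €355.19

€355.19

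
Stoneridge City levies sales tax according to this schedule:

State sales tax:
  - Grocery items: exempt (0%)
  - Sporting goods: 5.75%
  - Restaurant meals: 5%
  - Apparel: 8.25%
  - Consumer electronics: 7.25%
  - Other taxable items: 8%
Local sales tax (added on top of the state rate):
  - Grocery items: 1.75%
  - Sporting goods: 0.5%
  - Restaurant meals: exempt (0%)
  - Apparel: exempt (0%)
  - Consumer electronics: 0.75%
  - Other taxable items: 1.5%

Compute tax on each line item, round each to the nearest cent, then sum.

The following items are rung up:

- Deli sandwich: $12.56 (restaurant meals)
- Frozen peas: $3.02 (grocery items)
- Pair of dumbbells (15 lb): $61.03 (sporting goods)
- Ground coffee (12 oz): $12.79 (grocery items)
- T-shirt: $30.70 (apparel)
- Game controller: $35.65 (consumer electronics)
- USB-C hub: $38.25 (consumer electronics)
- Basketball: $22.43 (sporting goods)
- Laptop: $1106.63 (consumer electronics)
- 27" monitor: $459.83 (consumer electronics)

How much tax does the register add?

$139.87

Deli sandwich $12.56: restaurant meals → 5% + 0% local = 5% → $0.63
Frozen peas $3.02: grocery items → 0% + 1.75% local = 1.75% → $0.05
Pair of dumbbells (15 lb) $61.03: sporting goods → 5.75% + 0.5% local = 6.25% → $3.81
Ground coffee (12 oz) $12.79: grocery items → 0% + 1.75% local = 1.75% → $0.22
T-shirt $30.70: apparel → 8.25% + 0% local = 8.25% → $2.53
Game controller $35.65: consumer electronics → 7.25% + 0.75% local = 8% → $2.85
USB-C hub $38.25: consumer electronics → 7.25% + 0.75% local = 8% → $3.06
Basketball $22.43: sporting goods → 5.75% + 0.5% local = 6.25% → $1.40
Laptop $1106.63: consumer electronics → 7.25% + 0.75% local = 8% → $88.53
27" monitor $459.83: consumer electronics → 7.25% + 0.75% local = 8% → $36.79
Total tax = $0.63 + $0.05 + $3.81 + $0.22 + $2.53 + $2.85 + $3.06 + $1.40 + $88.53 + $36.79 = $139.87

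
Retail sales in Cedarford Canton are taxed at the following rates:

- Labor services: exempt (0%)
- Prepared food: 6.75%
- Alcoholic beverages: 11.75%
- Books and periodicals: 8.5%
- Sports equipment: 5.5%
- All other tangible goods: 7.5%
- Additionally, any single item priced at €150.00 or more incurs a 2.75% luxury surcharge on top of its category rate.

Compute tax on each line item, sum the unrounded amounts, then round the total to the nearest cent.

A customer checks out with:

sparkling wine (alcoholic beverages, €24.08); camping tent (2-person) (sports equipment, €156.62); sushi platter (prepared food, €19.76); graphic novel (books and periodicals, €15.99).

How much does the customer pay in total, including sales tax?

Sparkling wine €24.08: alcoholic beverages → 11.75% → €2.8294
Camping tent (2-person) €156.62: sports equipment → 5.5% + 2.75% surcharge = 8.25% → €12.92115
Sushi platter €19.76: prepared food → 6.75% → €1.3338
Graphic novel €15.99: books and periodicals → 8.5% → €1.35915
Subtotal = €216.45; unrounded tax = €18.4435 → €18.44; total due = €234.89

€234.89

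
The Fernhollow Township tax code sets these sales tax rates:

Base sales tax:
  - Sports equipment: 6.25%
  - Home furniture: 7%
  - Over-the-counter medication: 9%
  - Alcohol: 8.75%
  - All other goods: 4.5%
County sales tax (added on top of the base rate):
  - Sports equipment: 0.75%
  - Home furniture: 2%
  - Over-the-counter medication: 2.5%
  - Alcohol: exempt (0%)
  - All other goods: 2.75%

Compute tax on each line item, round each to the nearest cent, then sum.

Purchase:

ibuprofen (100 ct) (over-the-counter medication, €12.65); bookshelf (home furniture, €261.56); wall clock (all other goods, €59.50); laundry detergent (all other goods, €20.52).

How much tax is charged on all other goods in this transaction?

€5.80

Wall clock €59.50: all other goods → 4.5% + 2.75% county = 7.25% → €4.31
Laundry detergent €20.52: all other goods → 4.5% + 2.75% county = 7.25% → €1.49
Tax on all other goods = €4.31 + €1.49 = €5.80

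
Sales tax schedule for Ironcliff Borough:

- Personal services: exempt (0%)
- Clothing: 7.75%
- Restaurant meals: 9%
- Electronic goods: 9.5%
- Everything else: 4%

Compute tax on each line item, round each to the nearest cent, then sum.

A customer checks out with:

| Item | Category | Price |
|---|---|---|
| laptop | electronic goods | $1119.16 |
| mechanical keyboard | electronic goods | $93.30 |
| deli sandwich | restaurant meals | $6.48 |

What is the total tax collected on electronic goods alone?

Laptop $1119.16: electronic goods → 9.5% → $106.32
Mechanical keyboard $93.30: electronic goods → 9.5% → $8.86
Tax on electronic goods = $106.32 + $8.86 = $115.18

$115.18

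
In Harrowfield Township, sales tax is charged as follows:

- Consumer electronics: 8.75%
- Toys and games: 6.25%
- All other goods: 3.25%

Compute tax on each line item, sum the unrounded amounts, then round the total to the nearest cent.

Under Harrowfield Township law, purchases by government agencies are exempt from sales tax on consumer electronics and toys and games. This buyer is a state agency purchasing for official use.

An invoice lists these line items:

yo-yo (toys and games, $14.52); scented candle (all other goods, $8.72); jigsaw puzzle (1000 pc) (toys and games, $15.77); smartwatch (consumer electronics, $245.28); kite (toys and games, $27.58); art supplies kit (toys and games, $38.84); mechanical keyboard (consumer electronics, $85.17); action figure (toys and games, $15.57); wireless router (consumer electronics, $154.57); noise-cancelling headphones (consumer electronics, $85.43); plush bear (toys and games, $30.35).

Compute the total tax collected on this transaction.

$0.28

Yo-yo $14.52: toys and games, buyer-exempt → 0% → $0.00
Scented candle $8.72: all other goods → 3.25% → $0.2834
Jigsaw puzzle (1000 pc) $15.77: toys and games, buyer-exempt → 0% → $0.00
Smartwatch $245.28: consumer electronics, buyer-exempt → 0% → $0.00
Kite $27.58: toys and games, buyer-exempt → 0% → $0.00
Art supplies kit $38.84: toys and games, buyer-exempt → 0% → $0.00
Mechanical keyboard $85.17: consumer electronics, buyer-exempt → 0% → $0.00
Action figure $15.57: toys and games, buyer-exempt → 0% → $0.00
Wireless router $154.57: consumer electronics, buyer-exempt → 0% → $0.00
Noise-cancelling headphones $85.43: consumer electronics, buyer-exempt → 0% → $0.00
Plush bear $30.35: toys and games, buyer-exempt → 0% → $0.00
Unrounded tax sum = $0.2834 → $0.28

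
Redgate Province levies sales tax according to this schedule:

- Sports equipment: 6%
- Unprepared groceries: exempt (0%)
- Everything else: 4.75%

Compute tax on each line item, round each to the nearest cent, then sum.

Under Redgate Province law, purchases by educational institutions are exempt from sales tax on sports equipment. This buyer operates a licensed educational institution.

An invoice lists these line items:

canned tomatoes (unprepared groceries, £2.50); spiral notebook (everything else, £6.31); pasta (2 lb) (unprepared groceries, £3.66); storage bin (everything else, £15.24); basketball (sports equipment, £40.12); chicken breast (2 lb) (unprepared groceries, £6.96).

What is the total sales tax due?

£1.02

Canned tomatoes £2.50: unprepared groceries → 0% → £0.00
Spiral notebook £6.31: everything else → 4.75% → £0.30
Pasta (2 lb) £3.66: unprepared groceries → 0% → £0.00
Storage bin £15.24: everything else → 4.75% → £0.72
Basketball £40.12: sports equipment, buyer-exempt → 0% → £0.00
Chicken breast (2 lb) £6.96: unprepared groceries → 0% → £0.00
Total tax = £0.30 + £0.72 = £1.02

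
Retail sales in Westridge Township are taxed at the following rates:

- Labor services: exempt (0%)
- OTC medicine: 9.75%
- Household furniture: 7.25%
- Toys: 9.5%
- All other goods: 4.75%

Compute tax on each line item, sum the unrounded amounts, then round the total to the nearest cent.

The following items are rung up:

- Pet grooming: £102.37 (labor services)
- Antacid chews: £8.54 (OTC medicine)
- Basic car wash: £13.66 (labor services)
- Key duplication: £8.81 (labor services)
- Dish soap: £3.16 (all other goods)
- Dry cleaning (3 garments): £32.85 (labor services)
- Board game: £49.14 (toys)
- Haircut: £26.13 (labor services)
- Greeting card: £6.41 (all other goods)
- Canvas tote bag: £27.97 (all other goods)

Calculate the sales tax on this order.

£7.28

Pet grooming £102.37: labor services → 0% → £0.00
Antacid chews £8.54: OTC medicine → 9.75% → £0.83265
Basic car wash £13.66: labor services → 0% → £0.00
Key duplication £8.81: labor services → 0% → £0.00
Dish soap £3.16: all other goods → 4.75% → £0.1501
Dry cleaning (3 garments) £32.85: labor services → 0% → £0.00
Board game £49.14: toys → 9.5% → £4.6683
Haircut £26.13: labor services → 0% → £0.00
Greeting card £6.41: all other goods → 4.75% → £0.304475
Canvas tote bag £27.97: all other goods → 4.75% → £1.328575
Unrounded tax sum = £7.2841 → £7.28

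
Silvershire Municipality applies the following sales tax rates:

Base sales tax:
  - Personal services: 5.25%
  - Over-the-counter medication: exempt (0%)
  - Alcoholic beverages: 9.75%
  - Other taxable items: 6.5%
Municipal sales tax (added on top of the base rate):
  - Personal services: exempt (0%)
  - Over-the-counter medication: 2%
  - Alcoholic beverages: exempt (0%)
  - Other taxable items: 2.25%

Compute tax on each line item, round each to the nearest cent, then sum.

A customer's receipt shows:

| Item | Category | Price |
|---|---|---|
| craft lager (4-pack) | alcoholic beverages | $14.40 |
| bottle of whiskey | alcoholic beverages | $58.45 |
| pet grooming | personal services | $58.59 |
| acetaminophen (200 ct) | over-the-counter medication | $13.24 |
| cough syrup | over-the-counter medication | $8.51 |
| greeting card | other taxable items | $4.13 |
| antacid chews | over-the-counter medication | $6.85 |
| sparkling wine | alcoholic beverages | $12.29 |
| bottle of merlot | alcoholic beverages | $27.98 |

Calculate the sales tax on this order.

$15.04

Craft lager (4-pack) $14.40: alcoholic beverages → 9.75% + 0% municipal = 9.75% → $1.40
Bottle of whiskey $58.45: alcoholic beverages → 9.75% + 0% municipal = 9.75% → $5.70
Pet grooming $58.59: personal services → 5.25% + 0% municipal = 5.25% → $3.08
Acetaminophen (200 ct) $13.24: over-the-counter medication → 0% + 2% municipal = 2% → $0.26
Cough syrup $8.51: over-the-counter medication → 0% + 2% municipal = 2% → $0.17
Greeting card $4.13: other taxable items → 6.5% + 2.25% municipal = 8.75% → $0.36
Antacid chews $6.85: over-the-counter medication → 0% + 2% municipal = 2% → $0.14
Sparkling wine $12.29: alcoholic beverages → 9.75% + 0% municipal = 9.75% → $1.20
Bottle of merlot $27.98: alcoholic beverages → 9.75% + 0% municipal = 9.75% → $2.73
Total tax = $1.40 + $5.70 + $3.08 + $0.26 + $0.17 + $0.36 + $0.14 + $1.20 + $2.73 = $15.04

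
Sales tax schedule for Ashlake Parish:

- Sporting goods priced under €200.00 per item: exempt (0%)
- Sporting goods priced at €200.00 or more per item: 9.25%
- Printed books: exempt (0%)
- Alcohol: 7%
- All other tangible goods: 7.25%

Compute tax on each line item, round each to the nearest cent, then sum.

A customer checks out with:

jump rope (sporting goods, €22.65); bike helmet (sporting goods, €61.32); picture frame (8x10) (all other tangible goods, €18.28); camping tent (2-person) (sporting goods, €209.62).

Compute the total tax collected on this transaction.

€20.72

Jump rope €22.65: sporting goods, under €200.00 → 0% → €0.00
Bike helmet €61.32: sporting goods, under €200.00 → 0% → €0.00
Picture frame (8x10) €18.28: all other tangible goods → 7.25% → €1.33
Camping tent (2-person) €209.62: sporting goods, €200.00 or more → 9.25% → €19.39
Total tax = €1.33 + €19.39 = €20.72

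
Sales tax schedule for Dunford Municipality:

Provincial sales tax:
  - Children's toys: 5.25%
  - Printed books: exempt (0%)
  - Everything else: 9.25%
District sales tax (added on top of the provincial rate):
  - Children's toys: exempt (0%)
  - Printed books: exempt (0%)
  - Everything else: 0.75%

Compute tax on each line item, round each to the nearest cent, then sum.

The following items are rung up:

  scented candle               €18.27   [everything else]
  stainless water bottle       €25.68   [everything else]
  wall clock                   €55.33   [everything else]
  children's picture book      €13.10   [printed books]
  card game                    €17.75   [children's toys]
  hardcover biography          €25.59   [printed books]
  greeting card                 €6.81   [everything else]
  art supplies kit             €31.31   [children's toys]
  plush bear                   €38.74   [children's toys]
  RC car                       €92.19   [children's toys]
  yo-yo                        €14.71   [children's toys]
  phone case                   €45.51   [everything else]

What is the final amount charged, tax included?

€410.36

Scented candle €18.27: everything else → 9.25% + 0.75% district = 10% → €1.83
Stainless water bottle €25.68: everything else → 9.25% + 0.75% district = 10% → €2.57
Wall clock €55.33: everything else → 9.25% + 0.75% district = 10% → €5.53
Children's picture book €13.10: printed books → 0% + 0% district = 0% → €0.00
Card game €17.75: children's toys → 5.25% + 0% district = 5.25% → €0.93
Hardcover biography €25.59: printed books → 0% + 0% district = 0% → €0.00
Greeting card €6.81: everything else → 9.25% + 0.75% district = 10% → €0.68
Art supplies kit €31.31: children's toys → 5.25% + 0% district = 5.25% → €1.64
Plush bear €38.74: children's toys → 5.25% + 0% district = 5.25% → €2.03
RC car €92.19: children's toys → 5.25% + 0% district = 5.25% → €4.84
Yo-yo €14.71: children's toys → 5.25% + 0% district = 5.25% → €0.77
Phone case €45.51: everything else → 9.25% + 0.75% district = 10% → €4.55
Subtotal = €384.99; tax = €25.37; total due = €410.36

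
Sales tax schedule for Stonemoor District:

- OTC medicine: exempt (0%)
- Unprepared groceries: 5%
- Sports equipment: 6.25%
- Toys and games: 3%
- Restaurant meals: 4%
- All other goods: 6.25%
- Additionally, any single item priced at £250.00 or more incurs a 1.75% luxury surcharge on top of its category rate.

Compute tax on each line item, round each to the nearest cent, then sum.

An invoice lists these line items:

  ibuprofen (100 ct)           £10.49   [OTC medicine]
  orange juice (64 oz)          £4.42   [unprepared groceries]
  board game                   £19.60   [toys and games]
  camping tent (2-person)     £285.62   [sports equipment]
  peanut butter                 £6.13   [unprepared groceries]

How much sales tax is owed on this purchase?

Ibuprofen (100 ct) £10.49: OTC medicine → 0% → £0.00
Orange juice (64 oz) £4.42: unprepared groceries → 5% → £0.22
Board game £19.60: toys and games → 3% → £0.59
Camping tent (2-person) £285.62: sports equipment → 6.25% + 1.75% surcharge = 8% → £22.85
Peanut butter £6.13: unprepared groceries → 5% → £0.31
Total tax = £0.22 + £0.59 + £22.85 + £0.31 = £23.97

£23.97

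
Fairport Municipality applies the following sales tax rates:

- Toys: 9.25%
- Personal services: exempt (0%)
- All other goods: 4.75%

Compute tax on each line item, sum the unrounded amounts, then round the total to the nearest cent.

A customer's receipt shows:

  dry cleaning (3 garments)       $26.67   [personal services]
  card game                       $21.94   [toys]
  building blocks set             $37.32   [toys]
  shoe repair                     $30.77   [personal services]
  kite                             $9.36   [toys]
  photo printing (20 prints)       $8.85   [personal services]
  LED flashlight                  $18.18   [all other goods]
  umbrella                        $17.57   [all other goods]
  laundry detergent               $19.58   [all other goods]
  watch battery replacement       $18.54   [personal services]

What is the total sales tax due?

$8.98

Dry cleaning (3 garments) $26.67: personal services → 0% → $0.00
Card game $21.94: toys → 9.25% → $2.02945
Building blocks set $37.32: toys → 9.25% → $3.4521
Shoe repair $30.77: personal services → 0% → $0.00
Kite $9.36: toys → 9.25% → $0.8658
Photo printing (20 prints) $8.85: personal services → 0% → $0.00
LED flashlight $18.18: all other goods → 4.75% → $0.86355
Umbrella $17.57: all other goods → 4.75% → $0.834575
Laundry detergent $19.58: all other goods → 4.75% → $0.93005
Watch battery replacement $18.54: personal services → 0% → $0.00
Unrounded tax sum = $8.975525 → $8.98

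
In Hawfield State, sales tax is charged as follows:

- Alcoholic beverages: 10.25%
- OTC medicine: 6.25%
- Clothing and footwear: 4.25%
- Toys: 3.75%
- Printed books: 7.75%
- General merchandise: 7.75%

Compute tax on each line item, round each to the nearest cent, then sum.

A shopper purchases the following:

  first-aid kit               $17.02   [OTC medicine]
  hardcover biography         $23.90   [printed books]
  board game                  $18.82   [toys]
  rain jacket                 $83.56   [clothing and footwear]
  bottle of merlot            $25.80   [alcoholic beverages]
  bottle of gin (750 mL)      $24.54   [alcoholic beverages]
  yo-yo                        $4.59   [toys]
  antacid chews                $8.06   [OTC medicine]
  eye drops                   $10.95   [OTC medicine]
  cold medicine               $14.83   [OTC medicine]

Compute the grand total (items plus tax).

First-aid kit $17.02: OTC medicine → 6.25% → $1.06
Hardcover biography $23.90: printed books → 7.75% → $1.85
Board game $18.82: toys → 3.75% → $0.71
Rain jacket $83.56: clothing and footwear → 4.25% → $3.55
Bottle of merlot $25.80: alcoholic beverages → 10.25% → $2.64
Bottle of gin (750 mL) $24.54: alcoholic beverages → 10.25% → $2.52
Yo-yo $4.59: toys → 3.75% → $0.17
Antacid chews $8.06: OTC medicine → 6.25% → $0.50
Eye drops $10.95: OTC medicine → 6.25% → $0.68
Cold medicine $14.83: OTC medicine → 6.25% → $0.93
Subtotal = $232.07; tax = $14.61; total due = $246.68

$246.68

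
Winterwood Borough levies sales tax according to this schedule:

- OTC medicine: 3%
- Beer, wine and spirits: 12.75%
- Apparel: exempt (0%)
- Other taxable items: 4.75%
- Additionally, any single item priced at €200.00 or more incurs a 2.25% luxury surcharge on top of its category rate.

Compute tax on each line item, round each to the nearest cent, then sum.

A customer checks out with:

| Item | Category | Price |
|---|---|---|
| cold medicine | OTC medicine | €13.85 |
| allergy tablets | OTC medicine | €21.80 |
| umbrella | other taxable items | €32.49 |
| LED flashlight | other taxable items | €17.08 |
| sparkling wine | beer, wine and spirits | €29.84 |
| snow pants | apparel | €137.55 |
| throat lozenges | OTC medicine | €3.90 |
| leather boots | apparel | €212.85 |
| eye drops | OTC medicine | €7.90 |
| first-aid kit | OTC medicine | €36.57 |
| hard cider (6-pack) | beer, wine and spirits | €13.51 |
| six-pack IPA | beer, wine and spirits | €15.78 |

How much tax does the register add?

Cold medicine €13.85: OTC medicine → 3% → €0.42
Allergy tablets €21.80: OTC medicine → 3% → €0.65
Umbrella €32.49: other taxable items → 4.75% → €1.54
LED flashlight €17.08: other taxable items → 4.75% → €0.81
Sparkling wine €29.84: beer, wine and spirits → 12.75% → €3.80
Snow pants €137.55: apparel → 0% → €0.00
Throat lozenges €3.90: OTC medicine → 3% → €0.12
Leather boots €212.85: apparel → 0% + 2.25% surcharge = 2.25% → €4.79
Eye drops €7.90: OTC medicine → 3% → €0.24
First-aid kit €36.57: OTC medicine → 3% → €1.10
Hard cider (6-pack) €13.51: beer, wine and spirits → 12.75% → €1.72
Six-pack IPA €15.78: beer, wine and spirits → 12.75% → €2.01
Total tax = €0.42 + €0.65 + €1.54 + €0.81 + €3.80 + €0.12 + €4.79 + €0.24 + €1.10 + €1.72 + €2.01 = €17.20

€17.20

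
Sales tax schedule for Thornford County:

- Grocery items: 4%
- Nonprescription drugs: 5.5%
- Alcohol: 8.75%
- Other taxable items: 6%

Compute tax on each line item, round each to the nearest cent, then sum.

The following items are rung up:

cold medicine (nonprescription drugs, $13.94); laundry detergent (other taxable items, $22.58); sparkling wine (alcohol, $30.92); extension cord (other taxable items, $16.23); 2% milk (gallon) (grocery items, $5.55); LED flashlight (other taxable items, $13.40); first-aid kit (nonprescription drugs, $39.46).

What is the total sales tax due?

$8.99

Cold medicine $13.94: nonprescription drugs → 5.5% → $0.77
Laundry detergent $22.58: other taxable items → 6% → $1.35
Sparkling wine $30.92: alcohol → 8.75% → $2.71
Extension cord $16.23: other taxable items → 6% → $0.97
2% milk (gallon) $5.55: grocery items → 4% → $0.22
LED flashlight $13.40: other taxable items → 6% → $0.80
First-aid kit $39.46: nonprescription drugs → 5.5% → $2.17
Total tax = $0.77 + $1.35 + $2.71 + $0.97 + $0.22 + $0.80 + $2.17 = $8.99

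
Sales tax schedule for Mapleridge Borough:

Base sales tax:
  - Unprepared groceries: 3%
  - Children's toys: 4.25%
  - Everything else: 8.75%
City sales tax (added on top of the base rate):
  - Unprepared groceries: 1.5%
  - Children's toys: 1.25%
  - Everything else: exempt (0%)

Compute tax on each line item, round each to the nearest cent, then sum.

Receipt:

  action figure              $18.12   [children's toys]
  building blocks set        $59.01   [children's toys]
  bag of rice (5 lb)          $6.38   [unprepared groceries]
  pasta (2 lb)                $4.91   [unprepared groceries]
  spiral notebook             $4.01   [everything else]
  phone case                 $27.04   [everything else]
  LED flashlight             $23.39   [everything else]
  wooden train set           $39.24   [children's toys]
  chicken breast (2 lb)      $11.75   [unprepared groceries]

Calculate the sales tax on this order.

$12.22

Action figure $18.12: children's toys → 4.25% + 1.25% city = 5.5% → $1.00
Building blocks set $59.01: children's toys → 4.25% + 1.25% city = 5.5% → $3.25
Bag of rice (5 lb) $6.38: unprepared groceries → 3% + 1.5% city = 4.5% → $0.29
Pasta (2 lb) $4.91: unprepared groceries → 3% + 1.5% city = 4.5% → $0.22
Spiral notebook $4.01: everything else → 8.75% + 0% city = 8.75% → $0.35
Phone case $27.04: everything else → 8.75% + 0% city = 8.75% → $2.37
LED flashlight $23.39: everything else → 8.75% + 0% city = 8.75% → $2.05
Wooden train set $39.24: children's toys → 4.25% + 1.25% city = 5.5% → $2.16
Chicken breast (2 lb) $11.75: unprepared groceries → 3% + 1.5% city = 4.5% → $0.53
Total tax = $1.00 + $3.25 + $0.29 + $0.22 + $0.35 + $2.37 + $2.05 + $2.16 + $0.53 = $12.22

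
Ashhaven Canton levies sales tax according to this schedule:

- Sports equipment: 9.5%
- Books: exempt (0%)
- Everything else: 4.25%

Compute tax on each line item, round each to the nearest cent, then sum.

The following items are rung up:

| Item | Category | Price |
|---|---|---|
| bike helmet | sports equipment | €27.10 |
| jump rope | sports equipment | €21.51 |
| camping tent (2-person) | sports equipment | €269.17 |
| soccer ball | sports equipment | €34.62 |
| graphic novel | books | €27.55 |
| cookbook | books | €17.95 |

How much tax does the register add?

€33.47

Bike helmet €27.10: sports equipment → 9.5% → €2.57
Jump rope €21.51: sports equipment → 9.5% → €2.04
Camping tent (2-person) €269.17: sports equipment → 9.5% → €25.57
Soccer ball €34.62: sports equipment → 9.5% → €3.29
Graphic novel €27.55: books → 0% → €0.00
Cookbook €17.95: books → 0% → €0.00
Total tax = €2.57 + €2.04 + €25.57 + €3.29 = €33.47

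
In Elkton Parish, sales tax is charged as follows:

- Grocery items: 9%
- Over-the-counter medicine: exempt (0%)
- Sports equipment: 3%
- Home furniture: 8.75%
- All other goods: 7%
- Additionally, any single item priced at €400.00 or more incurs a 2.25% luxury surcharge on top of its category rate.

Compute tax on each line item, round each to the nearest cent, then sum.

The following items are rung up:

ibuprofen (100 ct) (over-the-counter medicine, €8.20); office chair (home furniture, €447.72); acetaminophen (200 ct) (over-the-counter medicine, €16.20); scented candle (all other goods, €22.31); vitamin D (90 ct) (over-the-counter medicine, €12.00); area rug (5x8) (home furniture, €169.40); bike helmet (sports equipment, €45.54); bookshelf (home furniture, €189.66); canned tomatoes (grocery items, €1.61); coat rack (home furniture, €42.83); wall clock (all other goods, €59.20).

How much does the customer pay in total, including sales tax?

Ibuprofen (100 ct) €8.20: over-the-counter medicine → 0% → €0.00
Office chair €447.72: home furniture → 8.75% + 2.25% surcharge = 11% → €49.25
Acetaminophen (200 ct) €16.20: over-the-counter medicine → 0% → €0.00
Scented candle €22.31: all other goods → 7% → €1.56
Vitamin D (90 ct) €12.00: over-the-counter medicine → 0% → €0.00
Area rug (5x8) €169.40: home furniture → 8.75% → €14.82
Bike helmet €45.54: sports equipment → 3% → €1.37
Bookshelf €189.66: home furniture → 8.75% → €16.60
Canned tomatoes €1.61: grocery items → 9% → €0.14
Coat rack €42.83: home furniture → 8.75% → €3.75
Wall clock €59.20: all other goods → 7% → €4.14
Subtotal = €1014.67; tax = €91.63; total due = €1106.30

€1106.30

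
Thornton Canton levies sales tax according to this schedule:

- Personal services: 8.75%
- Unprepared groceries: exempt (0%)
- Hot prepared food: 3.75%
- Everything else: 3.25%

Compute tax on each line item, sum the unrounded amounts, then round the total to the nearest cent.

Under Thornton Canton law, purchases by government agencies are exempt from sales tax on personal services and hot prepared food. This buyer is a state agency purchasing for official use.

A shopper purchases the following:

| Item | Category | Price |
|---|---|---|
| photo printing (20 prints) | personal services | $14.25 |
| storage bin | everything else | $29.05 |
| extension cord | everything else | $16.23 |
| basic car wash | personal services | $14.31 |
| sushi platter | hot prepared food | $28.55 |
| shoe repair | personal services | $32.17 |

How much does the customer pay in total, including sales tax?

$136.03

Photo printing (20 prints) $14.25: personal services, buyer-exempt → 0% → $0.00
Storage bin $29.05: everything else → 3.25% → $0.944125
Extension cord $16.23: everything else → 3.25% → $0.527475
Basic car wash $14.31: personal services, buyer-exempt → 0% → $0.00
Sushi platter $28.55: hot prepared food, buyer-exempt → 0% → $0.00
Shoe repair $32.17: personal services, buyer-exempt → 0% → $0.00
Subtotal = $134.56; unrounded tax = $1.4716 → $1.47; total due = $136.03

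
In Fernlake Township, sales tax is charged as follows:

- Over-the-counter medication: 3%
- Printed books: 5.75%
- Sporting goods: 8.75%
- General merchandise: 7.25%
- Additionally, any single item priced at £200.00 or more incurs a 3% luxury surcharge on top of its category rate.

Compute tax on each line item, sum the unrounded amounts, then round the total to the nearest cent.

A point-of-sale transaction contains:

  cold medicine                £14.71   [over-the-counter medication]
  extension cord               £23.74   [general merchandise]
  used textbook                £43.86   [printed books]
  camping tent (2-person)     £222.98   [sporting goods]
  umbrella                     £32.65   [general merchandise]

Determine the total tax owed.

£33.25

Cold medicine £14.71: over-the-counter medication → 3% → £0.4413
Extension cord £23.74: general merchandise → 7.25% → £1.72115
Used textbook £43.86: printed books → 5.75% → £2.52195
Camping tent (2-person) £222.98: sporting goods → 8.75% + 3% surcharge = 11.75% → £26.20015
Umbrella £32.65: general merchandise → 7.25% → £2.367125
Unrounded tax sum = £33.251675 → £33.25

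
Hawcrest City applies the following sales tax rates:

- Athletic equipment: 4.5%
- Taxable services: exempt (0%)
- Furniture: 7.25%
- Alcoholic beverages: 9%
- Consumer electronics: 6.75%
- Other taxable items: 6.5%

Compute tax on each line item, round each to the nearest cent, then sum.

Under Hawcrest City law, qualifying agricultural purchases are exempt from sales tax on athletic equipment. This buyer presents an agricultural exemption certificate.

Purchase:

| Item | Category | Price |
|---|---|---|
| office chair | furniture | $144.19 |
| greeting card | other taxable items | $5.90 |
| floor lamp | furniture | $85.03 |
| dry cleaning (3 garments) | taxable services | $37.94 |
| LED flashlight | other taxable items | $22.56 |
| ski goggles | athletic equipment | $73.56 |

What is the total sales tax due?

Office chair $144.19: furniture → 7.25% → $10.45
Greeting card $5.90: other taxable items → 6.5% → $0.38
Floor lamp $85.03: furniture → 7.25% → $6.16
Dry cleaning (3 garments) $37.94: taxable services → 0% → $0.00
LED flashlight $22.56: other taxable items → 6.5% → $1.47
Ski goggles $73.56: athletic equipment, buyer-exempt → 0% → $0.00
Total tax = $10.45 + $0.38 + $6.16 + $1.47 = $18.46

$18.46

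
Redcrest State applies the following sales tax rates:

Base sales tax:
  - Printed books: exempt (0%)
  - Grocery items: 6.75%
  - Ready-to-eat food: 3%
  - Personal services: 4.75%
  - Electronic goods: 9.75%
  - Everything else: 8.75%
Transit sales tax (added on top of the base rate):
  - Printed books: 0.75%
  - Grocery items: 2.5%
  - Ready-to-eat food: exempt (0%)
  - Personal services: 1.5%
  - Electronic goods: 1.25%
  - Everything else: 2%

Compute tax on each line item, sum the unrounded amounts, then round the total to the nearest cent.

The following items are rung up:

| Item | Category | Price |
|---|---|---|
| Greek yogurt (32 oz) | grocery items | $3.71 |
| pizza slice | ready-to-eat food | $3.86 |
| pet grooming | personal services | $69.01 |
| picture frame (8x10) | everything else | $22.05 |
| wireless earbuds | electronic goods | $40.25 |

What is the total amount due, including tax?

$150.45

Greek yogurt (32 oz) $3.71: grocery items → 6.75% + 2.5% transit = 9.25% → $0.343175
Pizza slice $3.86: ready-to-eat food → 3% + 0% transit = 3% → $0.1158
Pet grooming $69.01: personal services → 4.75% + 1.5% transit = 6.25% → $4.313125
Picture frame (8x10) $22.05: everything else → 8.75% + 2% transit = 10.75% → $2.370375
Wireless earbuds $40.25: electronic goods → 9.75% + 1.25% transit = 11% → $4.4275
Subtotal = $138.88; unrounded tax = $11.569975 → $11.57; total due = $150.45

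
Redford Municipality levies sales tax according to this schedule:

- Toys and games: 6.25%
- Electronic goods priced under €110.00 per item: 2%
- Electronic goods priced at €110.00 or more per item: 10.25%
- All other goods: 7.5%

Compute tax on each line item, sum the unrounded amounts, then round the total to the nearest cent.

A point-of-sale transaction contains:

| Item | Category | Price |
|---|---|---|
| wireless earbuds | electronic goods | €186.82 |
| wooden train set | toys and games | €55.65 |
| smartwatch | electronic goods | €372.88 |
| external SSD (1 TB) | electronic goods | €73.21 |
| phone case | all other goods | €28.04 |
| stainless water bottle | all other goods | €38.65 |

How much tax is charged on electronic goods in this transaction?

Wireless earbuds €186.82: electronic goods, €110.00 or more → 10.25% → €19.14905
Smartwatch €372.88: electronic goods, €110.00 or more → 10.25% → €38.2202
External SSD (1 TB) €73.21: electronic goods, under €110.00 → 2% → €1.4642
Tax on electronic goods: unrounded sum = €58.83345 → €58.83

€58.83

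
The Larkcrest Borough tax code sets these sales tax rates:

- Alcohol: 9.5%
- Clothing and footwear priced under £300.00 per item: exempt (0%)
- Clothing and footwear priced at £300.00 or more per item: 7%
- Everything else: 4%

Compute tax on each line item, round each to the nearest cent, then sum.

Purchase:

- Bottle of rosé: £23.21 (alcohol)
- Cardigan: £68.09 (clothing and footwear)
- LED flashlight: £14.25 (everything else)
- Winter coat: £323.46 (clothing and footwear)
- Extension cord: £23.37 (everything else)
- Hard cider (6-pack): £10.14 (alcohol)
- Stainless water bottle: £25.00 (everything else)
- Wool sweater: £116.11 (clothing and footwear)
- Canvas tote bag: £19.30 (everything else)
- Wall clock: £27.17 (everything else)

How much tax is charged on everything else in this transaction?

LED flashlight £14.25: everything else → 4% → £0.57
Extension cord £23.37: everything else → 4% → £0.93
Stainless water bottle £25.00: everything else → 4% → £1.00
Canvas tote bag £19.30: everything else → 4% → £0.77
Wall clock £27.17: everything else → 4% → £1.09
Tax on everything else = £0.57 + £0.93 + £1.00 + £0.77 + £1.09 = £4.36

£4.36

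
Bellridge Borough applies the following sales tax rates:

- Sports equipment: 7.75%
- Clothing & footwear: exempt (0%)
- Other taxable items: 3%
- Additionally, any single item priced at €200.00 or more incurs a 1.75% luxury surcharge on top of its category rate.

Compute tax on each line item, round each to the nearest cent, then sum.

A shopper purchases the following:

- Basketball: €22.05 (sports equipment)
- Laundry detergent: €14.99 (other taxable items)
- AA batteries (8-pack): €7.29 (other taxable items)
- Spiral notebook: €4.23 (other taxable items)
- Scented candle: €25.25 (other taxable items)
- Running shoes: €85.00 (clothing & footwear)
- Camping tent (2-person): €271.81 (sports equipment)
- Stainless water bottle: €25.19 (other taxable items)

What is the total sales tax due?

€29.85

Basketball €22.05: sports equipment → 7.75% → €1.71
Laundry detergent €14.99: other taxable items → 3% → €0.45
AA batteries (8-pack) €7.29: other taxable items → 3% → €0.22
Spiral notebook €4.23: other taxable items → 3% → €0.13
Scented candle €25.25: other taxable items → 3% → €0.76
Running shoes €85.00: clothing & footwear → 0% → €0.00
Camping tent (2-person) €271.81: sports equipment → 7.75% + 1.75% surcharge = 9.5% → €25.82
Stainless water bottle €25.19: other taxable items → 3% → €0.76
Total tax = €1.71 + €0.45 + €0.22 + €0.13 + €0.76 + €25.82 + €0.76 = €29.85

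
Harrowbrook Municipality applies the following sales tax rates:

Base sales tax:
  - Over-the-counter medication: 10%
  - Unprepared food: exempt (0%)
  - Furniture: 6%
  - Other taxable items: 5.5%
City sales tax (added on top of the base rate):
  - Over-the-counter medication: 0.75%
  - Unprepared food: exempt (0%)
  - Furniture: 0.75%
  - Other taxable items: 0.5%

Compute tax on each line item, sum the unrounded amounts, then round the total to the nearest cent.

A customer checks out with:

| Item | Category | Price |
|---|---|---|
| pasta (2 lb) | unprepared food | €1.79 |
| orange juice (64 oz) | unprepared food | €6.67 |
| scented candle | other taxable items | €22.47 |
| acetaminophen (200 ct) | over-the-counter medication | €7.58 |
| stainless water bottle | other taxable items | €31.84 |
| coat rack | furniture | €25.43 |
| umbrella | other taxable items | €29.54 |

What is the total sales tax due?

€7.56

Pasta (2 lb) €1.79: unprepared food → 0% + 0% city = 0% → €0.00
Orange juice (64 oz) €6.67: unprepared food → 0% + 0% city = 0% → €0.00
Scented candle €22.47: other taxable items → 5.5% + 0.5% city = 6% → €1.3482
Acetaminophen (200 ct) €7.58: over-the-counter medication → 10% + 0.75% city = 10.75% → €0.81485
Stainless water bottle €31.84: other taxable items → 5.5% + 0.5% city = 6% → €1.9104
Coat rack €25.43: furniture → 6% + 0.75% city = 6.75% → €1.716525
Umbrella €29.54: other taxable items → 5.5% + 0.5% city = 6% → €1.7724
Unrounded tax sum = €7.562375 → €7.56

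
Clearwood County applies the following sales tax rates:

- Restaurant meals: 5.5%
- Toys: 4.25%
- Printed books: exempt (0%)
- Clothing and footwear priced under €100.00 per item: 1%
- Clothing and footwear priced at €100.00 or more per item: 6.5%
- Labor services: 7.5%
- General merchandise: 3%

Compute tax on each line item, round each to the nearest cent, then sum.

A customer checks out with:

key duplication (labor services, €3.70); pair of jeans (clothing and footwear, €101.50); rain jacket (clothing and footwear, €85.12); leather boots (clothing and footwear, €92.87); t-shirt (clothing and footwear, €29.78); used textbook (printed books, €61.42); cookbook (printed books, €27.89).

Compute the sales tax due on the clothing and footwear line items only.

€8.68

Pair of jeans €101.50: clothing and footwear, €100.00 or more → 6.5% → €6.60
Rain jacket €85.12: clothing and footwear, under €100.00 → 1% → €0.85
Leather boots €92.87: clothing and footwear, under €100.00 → 1% → €0.93
T-shirt €29.78: clothing and footwear, under €100.00 → 1% → €0.30
Tax on clothing and footwear = €6.60 + €0.85 + €0.93 + €0.30 = €8.68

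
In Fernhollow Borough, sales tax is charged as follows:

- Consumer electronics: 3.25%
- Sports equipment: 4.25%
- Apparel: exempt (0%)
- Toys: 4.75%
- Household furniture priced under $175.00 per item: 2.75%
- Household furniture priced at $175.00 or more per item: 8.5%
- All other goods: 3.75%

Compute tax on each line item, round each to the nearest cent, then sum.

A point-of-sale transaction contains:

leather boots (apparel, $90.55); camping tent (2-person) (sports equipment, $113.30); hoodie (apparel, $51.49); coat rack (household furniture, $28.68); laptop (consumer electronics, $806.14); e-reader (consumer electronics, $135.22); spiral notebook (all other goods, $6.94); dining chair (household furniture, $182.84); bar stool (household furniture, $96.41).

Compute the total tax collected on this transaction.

Leather boots $90.55: apparel → 0% → $0.00
Camping tent (2-person) $113.30: sports equipment → 4.25% → $4.82
Hoodie $51.49: apparel → 0% → $0.00
Coat rack $28.68: household furniture, under $175.00 → 2.75% → $0.79
Laptop $806.14: consumer electronics → 3.25% → $26.20
E-reader $135.22: consumer electronics → 3.25% → $4.39
Spiral notebook $6.94: all other goods → 3.75% → $0.26
Dining chair $182.84: household furniture, $175.00 or more → 8.5% → $15.54
Bar stool $96.41: household furniture, under $175.00 → 2.75% → $2.65
Total tax = $4.82 + $0.79 + $26.20 + $4.39 + $0.26 + $15.54 + $2.65 = $54.65

$54.65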